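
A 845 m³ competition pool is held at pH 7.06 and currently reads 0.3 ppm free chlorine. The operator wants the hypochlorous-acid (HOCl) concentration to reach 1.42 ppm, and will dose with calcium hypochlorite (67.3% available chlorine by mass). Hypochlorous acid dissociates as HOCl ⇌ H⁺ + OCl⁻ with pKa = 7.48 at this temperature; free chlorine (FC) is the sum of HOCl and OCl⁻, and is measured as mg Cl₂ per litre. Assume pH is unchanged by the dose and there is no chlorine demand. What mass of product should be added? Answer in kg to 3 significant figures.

Volume: 845 m³ = 845,000 L.
[OCl⁻]/[HOCl] = 10^(pH − pKa) = 10^(7.06 − 7.48) = 0.3802; fraction as HOCl = 1/(1 + 0.3802) = 0.7245.
Free chlorine required for 1.42 ppm HOCl: 1.42 / 0.7245 = 1.96 ppm.
FC to add: 1.96 − 0.3 = 1.66 mg/L as Cl₂.
Cl₂ equivalent: 1.66 mg/L × 845,000 L = 1403 g.
Product at 67.3% available Cl: 1403 / 0.673 = 2084 g.

2.08 kg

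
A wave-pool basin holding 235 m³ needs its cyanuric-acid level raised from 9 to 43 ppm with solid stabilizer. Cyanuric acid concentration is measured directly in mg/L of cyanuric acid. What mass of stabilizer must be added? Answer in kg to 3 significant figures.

Volume: 235 m³ = 235,000 L.
CYA to add: (43 − 9) = 34 mg/L × 235,000 L = 7990 g cyanuric acid.

7.99 kg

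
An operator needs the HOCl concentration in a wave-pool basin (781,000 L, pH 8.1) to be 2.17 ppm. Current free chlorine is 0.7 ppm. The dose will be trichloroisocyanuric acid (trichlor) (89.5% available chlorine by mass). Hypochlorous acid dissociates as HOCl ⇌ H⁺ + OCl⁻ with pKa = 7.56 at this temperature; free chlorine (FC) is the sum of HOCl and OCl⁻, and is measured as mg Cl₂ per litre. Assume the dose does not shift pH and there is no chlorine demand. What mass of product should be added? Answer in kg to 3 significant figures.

[OCl⁻]/[HOCl] = 10^(pH − pKa) = 10^(8.1 − 7.56) = 3.467; fraction as HOCl = 1/(1 + 3.467) = 0.2238.
Free chlorine required for 2.17 ppm HOCl: 2.17 / 0.2238 = 9.694 ppm.
FC to add: 9.694 − 0.7 = 8.994 mg/L as Cl₂.
Cl₂ equivalent: 8.994 mg/L × 781,000 L = 7024 g.
Product at 89.5% available Cl: 7024 / 0.895 = 7849 g.

7.85 kg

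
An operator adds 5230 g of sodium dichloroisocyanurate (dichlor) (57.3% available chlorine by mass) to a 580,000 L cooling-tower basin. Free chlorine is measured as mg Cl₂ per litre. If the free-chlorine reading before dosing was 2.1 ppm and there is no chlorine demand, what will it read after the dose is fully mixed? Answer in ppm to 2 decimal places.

Available chlorine delivered: 5230 g × 0.573 = 2997 g as Cl₂.
Concentration rise: 2997 g / 580,000 L = 5.167 mg/L = 5.17 ppm.
Final FC: 2.1 + 5.17 = 7.27 ppm.

7.27 ppm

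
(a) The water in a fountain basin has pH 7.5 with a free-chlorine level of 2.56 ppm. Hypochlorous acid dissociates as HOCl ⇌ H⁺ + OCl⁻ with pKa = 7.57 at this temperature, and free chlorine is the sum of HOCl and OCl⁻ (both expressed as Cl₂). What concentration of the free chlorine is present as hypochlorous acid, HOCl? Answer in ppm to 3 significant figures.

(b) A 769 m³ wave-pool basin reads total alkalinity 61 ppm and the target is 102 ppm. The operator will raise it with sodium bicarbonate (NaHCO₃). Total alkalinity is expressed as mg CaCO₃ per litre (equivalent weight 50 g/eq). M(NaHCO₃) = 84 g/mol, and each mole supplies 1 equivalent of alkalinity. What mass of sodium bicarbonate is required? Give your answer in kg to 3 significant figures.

(a) 1.38 ppm; (b) 53.0 kg

(a) [OCl⁻]/[HOCl] = 10^(pH − pKa) = 10^(7.5 − 7.57) = 10^-0.07 = 0.8511.
(a) Fraction as HOCl = 1 / (1 + 0.8511) = 0.5402.
(a) HOCl = 0.5402 × 2.56 ppm = 1.383 ppm.

(b) Volume: 769 m³ = 769,000 L.
(b) Alkalinity to add: (102 − 61) = 41 mg/L as CaCO₃ × 769,000 L = 31,530 g as CaCO₃.
(b) Equivalents: 31,530 g ÷ 50 g/eq = 630.6 eq.
(b) NaHCO₃ supplies 1 eq per mole → 630.6 mol.
(b) Mass: 630.6 mol × 84 g/mol = 52,970 g.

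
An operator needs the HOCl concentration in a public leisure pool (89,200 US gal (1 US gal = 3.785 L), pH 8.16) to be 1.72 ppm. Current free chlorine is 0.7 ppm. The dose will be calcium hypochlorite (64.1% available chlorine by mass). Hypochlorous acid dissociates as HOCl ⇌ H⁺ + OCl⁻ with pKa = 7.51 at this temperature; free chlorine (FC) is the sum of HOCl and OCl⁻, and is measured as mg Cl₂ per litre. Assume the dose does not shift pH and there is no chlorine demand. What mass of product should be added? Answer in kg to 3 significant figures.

4.58 kg

Volume: 89,200 US gal × 3.785 L/gal = 337,622 L.
[OCl⁻]/[HOCl] = 10^(pH − pKa) = 10^(8.16 − 7.51) = 4.467; fraction as HOCl = 1/(1 + 4.467) = 0.1829.
Free chlorine required for 1.72 ppm HOCl: 1.72 / 0.1829 = 9.403 ppm.
FC to add: 9.403 − 0.7 = 8.703 mg/L as Cl₂.
Cl₂ equivalent: 8.703 mg/L × 337,622 L = 2938 g.
Product at 64.1% available Cl: 2938 / 0.641 = 4584 g.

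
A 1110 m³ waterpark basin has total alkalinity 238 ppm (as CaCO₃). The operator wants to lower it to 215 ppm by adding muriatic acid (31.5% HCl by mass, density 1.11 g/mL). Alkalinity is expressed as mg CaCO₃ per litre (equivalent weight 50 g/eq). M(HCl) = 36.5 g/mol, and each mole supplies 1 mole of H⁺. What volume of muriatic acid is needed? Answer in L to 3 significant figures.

53.3 L

Volume: 1110 m³ = 1,110,000 L.
Alkalinity to neutralize: (238 − 215) = 23 mg/L as CaCO₃ × 1,110,000 L = 25,530 g as CaCO₃.
Equivalents of H⁺ required: 25,530 ÷ 50 g/eq = 510.6 eq = 510.6 mol HCl.
Mass of HCl: 510.6 × 36.5 = 18,640 g.
Mass of 31.5% solution: 18,640 / 0.315 = 59,160 g.
Volume: 59,160 g ÷ 1.11 g/mL = 53,300 mL.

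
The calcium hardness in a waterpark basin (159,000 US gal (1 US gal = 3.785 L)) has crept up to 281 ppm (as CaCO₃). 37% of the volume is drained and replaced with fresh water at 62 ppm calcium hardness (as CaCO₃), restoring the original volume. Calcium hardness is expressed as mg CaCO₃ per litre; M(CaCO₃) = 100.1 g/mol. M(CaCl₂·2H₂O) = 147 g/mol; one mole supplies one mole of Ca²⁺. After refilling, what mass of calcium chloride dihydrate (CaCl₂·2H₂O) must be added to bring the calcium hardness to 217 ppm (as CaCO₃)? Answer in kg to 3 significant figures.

Volume: 159,000 US gal × 3.785 L/gal = 601,815 L.
After draining 37% and refilling: 281 × 0.63 + 62 × 0.37 = 199.97 ppm.
Deficit to target: 217 − 199.97 = 17.03 mg/L.
As CaCO₃: 17.03 mg/L × 601,815 L = 10,250 g; ÷ 100.1 = 102.4 mol Ca²⁺.
Mass: 102.4 × 147 = 15,050 g.

15.1 kg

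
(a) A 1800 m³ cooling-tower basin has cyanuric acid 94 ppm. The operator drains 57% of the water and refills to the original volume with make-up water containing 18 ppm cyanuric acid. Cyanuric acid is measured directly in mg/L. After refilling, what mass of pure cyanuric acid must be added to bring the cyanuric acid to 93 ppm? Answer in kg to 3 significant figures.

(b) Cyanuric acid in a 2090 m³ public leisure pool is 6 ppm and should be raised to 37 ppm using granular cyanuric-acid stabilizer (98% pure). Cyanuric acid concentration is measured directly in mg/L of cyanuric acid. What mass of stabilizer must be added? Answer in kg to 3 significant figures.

(a) 76.2 kg; (b) 66.1 kg

(a) Volume: 1800 m³ = 1,800,000 L.
(a) After draining 57% and refilling: 94 × 0.43 + 18 × 0.57 = 50.68 ppm.
(a) Deficit to target: 93 − 50.68 = 42.32 mg/L.
(a) Mass: 42.32 mg/L × 1,800,000 L = 76,180 g cyanuric acid.

(b) Volume: 2090 m³ = 2,090,000 L.
(b) CYA to add: (37 − 6) = 31 mg/L × 2,090,000 L = 64,790 g cyanuric acid.
(b) At 98% purity: 64,790 / 0.98 = 66,110 g product.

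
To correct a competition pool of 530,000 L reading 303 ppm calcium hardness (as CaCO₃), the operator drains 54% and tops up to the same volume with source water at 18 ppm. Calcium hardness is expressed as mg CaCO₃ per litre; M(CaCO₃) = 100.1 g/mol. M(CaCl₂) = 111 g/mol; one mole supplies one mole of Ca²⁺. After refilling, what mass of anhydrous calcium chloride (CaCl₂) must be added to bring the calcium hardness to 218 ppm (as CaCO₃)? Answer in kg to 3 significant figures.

40.5 kg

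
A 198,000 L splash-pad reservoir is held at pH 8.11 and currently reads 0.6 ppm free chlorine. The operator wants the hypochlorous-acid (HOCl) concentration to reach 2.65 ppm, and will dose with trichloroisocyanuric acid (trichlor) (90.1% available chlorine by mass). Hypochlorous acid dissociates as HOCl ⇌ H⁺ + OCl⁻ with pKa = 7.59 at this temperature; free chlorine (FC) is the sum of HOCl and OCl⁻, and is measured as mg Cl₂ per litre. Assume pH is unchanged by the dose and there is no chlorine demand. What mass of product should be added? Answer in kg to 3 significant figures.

2.38 kg

[OCl⁻]/[HOCl] = 10^(pH − pKa) = 10^(8.11 − 7.59) = 3.311; fraction as HOCl = 1/(1 + 3.311) = 0.2319.
Free chlorine required for 2.65 ppm HOCl: 2.65 / 0.2319 = 11.42 ppm.
FC to add: 11.42 − 0.6 = 10.82 mg/L as Cl₂.
Cl₂ equivalent: 10.82 mg/L × 198,000 L = 2143 g.
Product at 90.1% available Cl: 2143 / 0.901 = 2379 g.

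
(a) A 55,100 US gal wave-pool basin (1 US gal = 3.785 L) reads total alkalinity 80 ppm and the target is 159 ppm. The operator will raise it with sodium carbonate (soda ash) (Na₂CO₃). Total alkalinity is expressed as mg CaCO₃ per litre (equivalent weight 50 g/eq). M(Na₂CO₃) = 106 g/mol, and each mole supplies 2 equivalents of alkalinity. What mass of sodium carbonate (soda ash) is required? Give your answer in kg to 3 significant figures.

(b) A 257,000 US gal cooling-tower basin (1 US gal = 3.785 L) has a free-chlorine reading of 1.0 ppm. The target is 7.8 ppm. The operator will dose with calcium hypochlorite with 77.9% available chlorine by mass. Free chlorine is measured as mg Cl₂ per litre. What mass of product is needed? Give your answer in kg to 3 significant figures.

(a) 17.5 kg; (b) 8.49 kg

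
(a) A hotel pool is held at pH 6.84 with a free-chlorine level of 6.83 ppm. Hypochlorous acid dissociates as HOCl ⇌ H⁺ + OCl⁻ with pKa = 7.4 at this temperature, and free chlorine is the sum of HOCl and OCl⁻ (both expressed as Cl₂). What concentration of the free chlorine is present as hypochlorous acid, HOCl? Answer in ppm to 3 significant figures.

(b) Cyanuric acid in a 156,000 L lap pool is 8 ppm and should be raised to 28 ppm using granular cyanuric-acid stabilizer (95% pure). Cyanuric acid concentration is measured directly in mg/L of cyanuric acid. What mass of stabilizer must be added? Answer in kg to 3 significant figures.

(a) [OCl⁻]/[HOCl] = 10^(pH − pKa) = 10^(6.84 − 7.4) = 10^-0.56 = 0.2754.
(a) Fraction as HOCl = 1 / (1 + 0.2754) = 0.7841.
(a) HOCl = 0.7841 × 6.83 ppm = 5.355 ppm.

(b) CYA to add: (28 − 8) = 20 mg/L × 156,000 L = 3120 g cyanuric acid.
(b) At 95% purity: 3120 / 0.95 = 3284 g product.

(a) 5.36 ppm; (b) 3.28 kg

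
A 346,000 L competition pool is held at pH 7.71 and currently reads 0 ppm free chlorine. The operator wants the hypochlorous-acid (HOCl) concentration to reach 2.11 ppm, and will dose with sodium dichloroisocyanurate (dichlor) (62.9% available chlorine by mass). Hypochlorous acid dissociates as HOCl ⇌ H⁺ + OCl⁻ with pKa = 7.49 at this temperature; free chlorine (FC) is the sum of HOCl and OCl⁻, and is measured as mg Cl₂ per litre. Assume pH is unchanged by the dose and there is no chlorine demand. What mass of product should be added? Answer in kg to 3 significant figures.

[OCl⁻]/[HOCl] = 10^(pH − pKa) = 10^(7.71 − 7.49) = 1.66; fraction as HOCl = 1/(1 + 1.66) = 0.376.
Free chlorine required for 2.11 ppm HOCl: 2.11 / 0.376 = 5.612 ppm.
FC to add: 5.612 − 0 = 5.612 mg/L as Cl₂.
Cl₂ equivalent: 5.612 mg/L × 346,000 L = 1942 g.
Product at 62.9% available Cl: 1942 / 0.629 = 3087 g.

3.09 kg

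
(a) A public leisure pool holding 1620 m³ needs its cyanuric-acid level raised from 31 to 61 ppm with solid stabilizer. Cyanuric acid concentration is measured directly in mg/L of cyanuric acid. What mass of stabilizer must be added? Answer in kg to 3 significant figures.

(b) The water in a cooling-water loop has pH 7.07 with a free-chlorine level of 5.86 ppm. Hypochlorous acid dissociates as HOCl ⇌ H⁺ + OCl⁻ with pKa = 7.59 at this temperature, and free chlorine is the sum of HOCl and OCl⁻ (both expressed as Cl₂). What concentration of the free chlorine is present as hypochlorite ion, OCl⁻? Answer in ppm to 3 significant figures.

(a) Volume: 1620 m³ = 1,620,000 L.
(a) CYA to add: (61 − 31) = 30 mg/L × 1,620,000 L = 48,600 g cyanuric acid.

(b) [OCl⁻]/[HOCl] = 10^(pH − pKa) = 10^(7.07 − 7.59) = 10^-0.52 = 0.302.
(b) Fraction as HOCl = 1 / (1 + 0.302) = 0.7681.
(b) OCl⁻ = (1 − 0.7681) × 5.86 ppm = 1.359 ppm.

(a) 48.6 kg; (b) 1.36 ppm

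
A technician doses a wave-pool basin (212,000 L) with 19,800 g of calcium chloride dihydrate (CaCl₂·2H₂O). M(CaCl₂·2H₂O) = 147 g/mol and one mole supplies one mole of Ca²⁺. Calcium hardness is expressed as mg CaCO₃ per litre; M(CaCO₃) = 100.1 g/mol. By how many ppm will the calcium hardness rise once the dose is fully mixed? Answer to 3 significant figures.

Moles of Ca²⁺: 19,800 g ÷ 147 g/mol = 134.7 mol.
As CaCO₃: 134.7 mol × 100.1 g/mol = 13,480 g.
Rise: 13,480 g / 212,000 L × 1000 = 63.6 mg/L.

63.6 ppm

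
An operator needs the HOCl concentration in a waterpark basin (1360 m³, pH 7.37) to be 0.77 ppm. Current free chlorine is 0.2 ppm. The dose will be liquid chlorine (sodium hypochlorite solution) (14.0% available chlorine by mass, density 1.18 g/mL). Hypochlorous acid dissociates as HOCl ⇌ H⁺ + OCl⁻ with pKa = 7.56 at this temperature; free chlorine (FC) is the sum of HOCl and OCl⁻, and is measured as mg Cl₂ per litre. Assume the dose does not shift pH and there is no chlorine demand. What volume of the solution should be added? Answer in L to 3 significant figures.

Volume: 1360 m³ = 1,360,000 L.
[OCl⁻]/[HOCl] = 10^(pH − pKa) = 10^(7.37 − 7.56) = 0.6457; fraction as HOCl = 1/(1 + 0.6457) = 0.6077.
Free chlorine required for 0.77 ppm HOCl: 0.77 / 0.6077 = 1.267 ppm.
FC to add: 1.267 − 0.2 = 1.067 mg/L as Cl₂.
Cl₂ equivalent: 1.067 mg/L × 1,360,000 L = 1451 g.
Product at 14.0% available Cl: 1451 / 0.14 = 10,370 g.
Volume: 10,370 g ÷ 1.18 g/mL = 8785 mL.

8.79 L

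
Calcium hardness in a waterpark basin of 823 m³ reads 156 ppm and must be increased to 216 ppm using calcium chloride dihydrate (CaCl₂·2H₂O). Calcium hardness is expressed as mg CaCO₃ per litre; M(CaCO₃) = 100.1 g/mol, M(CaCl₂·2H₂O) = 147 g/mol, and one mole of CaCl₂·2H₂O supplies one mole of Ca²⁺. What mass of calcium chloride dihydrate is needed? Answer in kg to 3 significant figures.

Volume: 823 m³ = 823,000 L.
Hardness to add: (216 − 156) = 60 mg/L as CaCO₃ × 823,000 L = 49,380 g as CaCO₃.
Moles of Ca²⁺ (1 mol Ca²⁺ ≡ 1 mol CaCO₃): 49,380 / 100.1 g/mol = 493.3 mol.
Mass of CaCl₂·2H₂O: 493.3 × 147 = 72,520 g.

72.5 kg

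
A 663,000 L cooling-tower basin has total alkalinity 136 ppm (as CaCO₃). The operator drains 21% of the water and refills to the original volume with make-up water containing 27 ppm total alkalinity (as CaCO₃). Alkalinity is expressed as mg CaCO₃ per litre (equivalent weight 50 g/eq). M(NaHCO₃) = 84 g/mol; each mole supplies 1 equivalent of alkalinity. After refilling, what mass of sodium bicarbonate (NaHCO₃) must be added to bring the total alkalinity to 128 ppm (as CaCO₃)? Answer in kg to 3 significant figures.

After draining 21% and refilling: 136 × 0.79 + 27 × 0.21 = 113.11 ppm.
Deficit to target: 128 − 113.11 = 14.89 mg/L.
As CaCO₃: 14.89 mg/L × 663,000 L = 9872 g; ÷ 50 g/eq ÷ 1 = 197.4 mol NaHCO₃.
Mass: 197.4 × 84 = 16,590 g.

16.6 kg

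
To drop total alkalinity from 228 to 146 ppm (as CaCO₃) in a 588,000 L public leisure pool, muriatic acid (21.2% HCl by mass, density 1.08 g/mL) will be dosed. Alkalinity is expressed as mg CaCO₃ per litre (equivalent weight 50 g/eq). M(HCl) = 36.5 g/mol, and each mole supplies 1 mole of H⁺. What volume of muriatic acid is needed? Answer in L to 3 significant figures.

154 L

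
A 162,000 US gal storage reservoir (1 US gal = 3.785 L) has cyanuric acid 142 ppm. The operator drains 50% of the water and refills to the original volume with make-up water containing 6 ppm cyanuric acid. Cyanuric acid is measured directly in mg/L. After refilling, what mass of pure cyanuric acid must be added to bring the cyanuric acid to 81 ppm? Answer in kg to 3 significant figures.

4.29 kg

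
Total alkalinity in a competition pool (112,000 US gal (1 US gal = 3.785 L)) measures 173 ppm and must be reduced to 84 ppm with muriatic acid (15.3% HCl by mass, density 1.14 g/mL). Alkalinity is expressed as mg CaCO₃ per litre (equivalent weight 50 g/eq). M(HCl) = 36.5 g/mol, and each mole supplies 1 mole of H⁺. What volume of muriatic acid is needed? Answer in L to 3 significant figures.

Volume: 112,000 US gal × 3.785 L/gal = 423,920 L.
Alkalinity to neutralize: (173 − 84) = 89 mg/L as CaCO₃ × 423,920 L = 37,730 g as CaCO₃.
Equivalents of H⁺ required: 37,730 ÷ 50 g/eq = 754.6 eq = 754.6 mol HCl.
Mass of HCl: 754.6 × 36.5 = 27,540 g.
Mass of 15.3% solution: 27,540 / 0.153 = 180,000 g.
Volume: 180,000 g ÷ 1.14 g/mL = 157,900 mL.

158 L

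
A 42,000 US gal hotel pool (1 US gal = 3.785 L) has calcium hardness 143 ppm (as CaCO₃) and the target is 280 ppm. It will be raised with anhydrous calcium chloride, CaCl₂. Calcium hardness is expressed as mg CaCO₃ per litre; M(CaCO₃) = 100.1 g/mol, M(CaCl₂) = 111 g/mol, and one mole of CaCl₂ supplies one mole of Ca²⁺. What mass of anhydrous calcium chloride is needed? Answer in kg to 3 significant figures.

Volume: 42,000 US gal × 3.785 L/gal = 158,970 L.
Hardness to add: (280 − 143) = 137 mg/L as CaCO₃ × 158,970 L = 21,780 g as CaCO₃.
Moles of Ca²⁺ (1 mol Ca²⁺ ≡ 1 mol CaCO₃): 21,780 / 100.1 g/mol = 217.6 mol.
Mass of CaCl₂: 217.6 × 111 = 24,150 g.

24.2 kg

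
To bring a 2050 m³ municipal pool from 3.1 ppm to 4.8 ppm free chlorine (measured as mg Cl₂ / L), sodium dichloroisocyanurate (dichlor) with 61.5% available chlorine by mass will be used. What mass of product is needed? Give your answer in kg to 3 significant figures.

5.67 kg

Volume: 2050 m³ = 2,050,000 L.
Chlorine deficit: 4.8 − 3.1 = 1.7 ppm = 1.7 mg/L as Cl₂.
Cl₂ equivalent needed: 1.7 mg/L × 2,050,000 L = 3,485,000 mg = 3485 g.
Product at 61.5% available chlorine: 3485 / 0.615 = 5667 g.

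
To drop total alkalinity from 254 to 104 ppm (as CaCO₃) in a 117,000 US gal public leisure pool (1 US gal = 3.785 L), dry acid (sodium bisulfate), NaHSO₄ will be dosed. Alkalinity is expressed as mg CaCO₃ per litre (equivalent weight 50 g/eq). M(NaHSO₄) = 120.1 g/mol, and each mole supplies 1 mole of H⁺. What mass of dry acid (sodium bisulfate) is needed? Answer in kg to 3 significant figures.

160 kg

Volume: 117,000 US gal × 3.785 L/gal = 442,845 L.
Alkalinity to neutralize: (254 − 104) = 150 mg/L as CaCO₃ × 442,845 L = 66,430 g as CaCO₃.
Equivalents of H⁺ required: 66,430 ÷ 50 g/eq = 1329 eq = 1329 mol NaHSO₄.
Mass of NaHSO₄: 1329 × 120.1 = 159,600 g.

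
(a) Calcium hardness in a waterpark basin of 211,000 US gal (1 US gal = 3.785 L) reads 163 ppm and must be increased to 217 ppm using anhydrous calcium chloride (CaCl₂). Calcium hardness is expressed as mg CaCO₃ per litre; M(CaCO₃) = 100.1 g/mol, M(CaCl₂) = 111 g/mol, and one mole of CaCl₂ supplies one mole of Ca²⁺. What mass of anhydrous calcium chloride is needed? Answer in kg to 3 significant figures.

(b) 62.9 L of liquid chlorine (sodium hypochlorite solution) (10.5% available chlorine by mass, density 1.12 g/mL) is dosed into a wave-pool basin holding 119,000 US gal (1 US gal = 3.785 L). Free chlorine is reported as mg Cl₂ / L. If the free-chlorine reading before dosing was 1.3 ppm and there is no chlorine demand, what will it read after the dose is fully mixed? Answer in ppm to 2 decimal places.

(a) 47.8 kg; (b) 17.72 ppm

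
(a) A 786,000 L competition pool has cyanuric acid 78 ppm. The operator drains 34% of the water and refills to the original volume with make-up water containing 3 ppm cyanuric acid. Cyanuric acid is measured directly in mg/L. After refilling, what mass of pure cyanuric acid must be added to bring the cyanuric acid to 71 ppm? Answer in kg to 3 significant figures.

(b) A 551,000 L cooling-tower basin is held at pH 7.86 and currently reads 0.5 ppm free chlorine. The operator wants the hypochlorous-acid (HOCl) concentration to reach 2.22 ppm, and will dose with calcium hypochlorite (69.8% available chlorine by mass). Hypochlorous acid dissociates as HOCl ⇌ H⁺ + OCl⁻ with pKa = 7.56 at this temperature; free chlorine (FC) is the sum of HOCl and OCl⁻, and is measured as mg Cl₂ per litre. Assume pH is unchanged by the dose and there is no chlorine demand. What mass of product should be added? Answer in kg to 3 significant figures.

(a) After draining 34% and refilling: 78 × 0.66 + 3 × 0.34 = 52.5 ppm.
(a) Deficit to target: 71 − 52.5 = 18.5 mg/L.
(a) Mass: 18.5 mg/L × 786,000 L = 14,540 g cyanuric acid.

(b) [OCl⁻]/[HOCl] = 10^(pH − pKa) = 10^(7.86 − 7.56) = 1.995; fraction as HOCl = 1/(1 + 1.995) = 0.3339.
(b) Free chlorine required for 2.22 ppm HOCl: 2.22 / 0.3339 = 6.649 ppm.
(b) FC to add: 6.649 − 0.5 = 6.149 mg/L as Cl₂.
(b) Cl₂ equivalent: 6.149 mg/L × 551,000 L = 3388 g.
(b) Product at 69.8% available Cl: 3388 / 0.698 = 4854 g.

(a) 14.5 kg; (b) 4.85 kg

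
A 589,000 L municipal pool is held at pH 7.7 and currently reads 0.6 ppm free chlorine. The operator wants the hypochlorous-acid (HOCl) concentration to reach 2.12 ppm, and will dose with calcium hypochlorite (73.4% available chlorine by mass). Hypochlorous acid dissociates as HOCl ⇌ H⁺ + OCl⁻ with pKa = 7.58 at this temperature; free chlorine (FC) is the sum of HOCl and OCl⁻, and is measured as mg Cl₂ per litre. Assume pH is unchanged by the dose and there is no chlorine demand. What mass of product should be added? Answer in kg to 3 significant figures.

[OCl⁻]/[HOCl] = 10^(pH − pKa) = 10^(7.7 − 7.58) = 1.318; fraction as HOCl = 1/(1 + 1.318) = 0.4314.
Free chlorine required for 2.12 ppm HOCl: 2.12 / 0.4314 = 4.915 ppm.
FC to add: 4.915 − 0.6 = 4.315 mg/L as Cl₂.
Cl₂ equivalent: 4.315 mg/L × 589,000 L = 2541 g.
Product at 73.4% available Cl: 2541 / 0.734 = 3462 g.

3.46 kg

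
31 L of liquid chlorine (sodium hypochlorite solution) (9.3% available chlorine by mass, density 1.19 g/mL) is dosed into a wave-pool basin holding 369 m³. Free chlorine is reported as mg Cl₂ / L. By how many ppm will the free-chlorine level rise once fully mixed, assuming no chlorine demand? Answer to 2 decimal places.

9.30 ppm

Volume: 369 m³ = 369,000 L.
Mass of solution: 31 L × 1000 mL/L × 1.19 g/mL = 36,890 g.
Available chlorine delivered: 36,890 g × 0.093 = 3431 g as Cl₂.
Concentration rise: 3431 g / 369,000 L = 9.297 mg/L = 9.30 ppm.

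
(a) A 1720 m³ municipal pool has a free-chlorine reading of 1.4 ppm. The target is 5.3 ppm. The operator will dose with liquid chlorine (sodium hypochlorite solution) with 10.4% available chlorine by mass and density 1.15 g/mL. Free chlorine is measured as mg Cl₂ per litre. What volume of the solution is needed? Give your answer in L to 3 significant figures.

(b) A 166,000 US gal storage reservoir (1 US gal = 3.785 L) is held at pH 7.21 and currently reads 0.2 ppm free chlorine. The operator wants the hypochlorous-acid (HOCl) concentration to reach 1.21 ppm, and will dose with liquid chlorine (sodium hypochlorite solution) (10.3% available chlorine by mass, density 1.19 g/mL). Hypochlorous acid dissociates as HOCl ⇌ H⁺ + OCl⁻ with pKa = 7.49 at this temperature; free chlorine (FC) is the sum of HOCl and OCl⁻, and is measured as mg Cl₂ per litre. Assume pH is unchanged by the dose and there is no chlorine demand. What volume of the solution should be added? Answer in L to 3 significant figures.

(a) 56.1 L; (b) 8.43 L

(a) Volume: 1720 m³ = 1,720,000 L.
(a) Chlorine deficit: 5.3 − 1.4 = 3.9 ppm = 3.9 mg/L as Cl₂.
(a) Cl₂ equivalent needed: 3.9 mg/L × 1,720,000 L = 6,708,000 mg = 6708 g.
(a) Product at 10.4% available chlorine: 6708 / 0.104 = 64,500 g.
(a) Volume at density 1.15 g/mL: 64,500 g ÷ 1.15 g/mL = 56,090 mL.

(b) Volume: 166,000 US gal × 3.785 L/gal = 628,310 L.
(b) [OCl⁻]/[HOCl] = 10^(pH − pKa) = 10^(7.21 − 7.49) = 0.5248; fraction as HOCl = 1/(1 + 0.5248) = 0.6558.
(b) Free chlorine required for 1.21 ppm HOCl: 1.21 / 0.6558 = 1.845 ppm.
(b) FC to add: 1.845 − 0.2 = 1.645 mg/L as Cl₂.
(b) Cl₂ equivalent: 1.645 mg/L × 628,310 L = 1034 g.
(b) Product at 10.3% available Cl: 1034 / 0.103 = 10,030 g.
(b) Volume: 10,030 g ÷ 1.19 g/mL = 8433 mL.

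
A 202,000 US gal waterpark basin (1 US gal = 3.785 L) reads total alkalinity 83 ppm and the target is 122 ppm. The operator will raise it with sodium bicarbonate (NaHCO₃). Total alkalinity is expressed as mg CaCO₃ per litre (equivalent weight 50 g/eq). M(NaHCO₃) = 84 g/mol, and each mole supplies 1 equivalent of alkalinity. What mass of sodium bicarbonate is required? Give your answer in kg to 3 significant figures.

Volume: 202,000 US gal × 3.785 L/gal = 764,570 L.
Alkalinity to add: (122 − 83) = 39 mg/L as CaCO₃ × 764,570 L = 29,820 g as CaCO₃.
Equivalents: 29,820 g ÷ 50 g/eq = 596.4 eq.
NaHCO₃ supplies 1 eq per mole → 596.4 mol.
Mass: 596.4 mol × 84 g/mol = 50,090 g.

50.1 kg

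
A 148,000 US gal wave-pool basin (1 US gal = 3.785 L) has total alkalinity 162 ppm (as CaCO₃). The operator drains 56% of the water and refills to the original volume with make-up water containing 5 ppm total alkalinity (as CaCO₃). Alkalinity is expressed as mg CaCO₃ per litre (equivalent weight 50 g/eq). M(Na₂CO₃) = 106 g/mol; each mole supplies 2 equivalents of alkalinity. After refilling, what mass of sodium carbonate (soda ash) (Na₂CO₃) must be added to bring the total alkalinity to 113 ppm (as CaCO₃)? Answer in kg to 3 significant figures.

Volume: 148,000 US gal × 3.785 L/gal = 560,180 L.
After draining 56% and refilling: 162 × 0.44 + 5 × 0.56 = 74.08 ppm.
Deficit to target: 113 − 74.08 = 38.92 mg/L.
As CaCO₃: 38.92 mg/L × 560,180 L = 21,800 g; ÷ 50 g/eq ÷ 2 = 218 mol Na₂CO₃.
Mass: 218 × 106 = 23,110 g.

23.1 kg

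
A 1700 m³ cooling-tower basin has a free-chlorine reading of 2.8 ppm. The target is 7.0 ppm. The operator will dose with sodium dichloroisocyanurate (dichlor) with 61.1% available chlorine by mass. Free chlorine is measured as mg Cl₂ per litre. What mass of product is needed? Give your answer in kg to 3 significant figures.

11.7 kg

Volume: 1700 m³ = 1,700,000 L.
Chlorine deficit: 7.0 − 2.8 = 4.2 ppm = 4.2 mg/L as Cl₂.
Cl₂ equivalent needed: 4.2 mg/L × 1,700,000 L = 7,140,000 mg = 7140 g.
Product at 61.1% available chlorine: 7140 / 0.611 = 11,690 g.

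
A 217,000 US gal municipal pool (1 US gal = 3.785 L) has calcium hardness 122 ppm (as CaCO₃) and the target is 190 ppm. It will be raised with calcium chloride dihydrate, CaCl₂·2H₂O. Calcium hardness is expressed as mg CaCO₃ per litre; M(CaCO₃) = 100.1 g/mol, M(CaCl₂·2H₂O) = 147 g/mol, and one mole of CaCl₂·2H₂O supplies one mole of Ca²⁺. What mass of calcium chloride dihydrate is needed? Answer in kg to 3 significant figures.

82.0 kg

Volume: 217,000 US gal × 3.785 L/gal = 821,345 L.
Hardness to add: (190 − 122) = 68 mg/L as CaCO₃ × 821,345 L = 55,850 g as CaCO₃.
Moles of Ca²⁺ (1 mol Ca²⁺ ≡ 1 mol CaCO₃): 55,850 / 100.1 g/mol = 558 mol.
Mass of CaCl₂·2H₂O: 558 × 147 = 82,020 g.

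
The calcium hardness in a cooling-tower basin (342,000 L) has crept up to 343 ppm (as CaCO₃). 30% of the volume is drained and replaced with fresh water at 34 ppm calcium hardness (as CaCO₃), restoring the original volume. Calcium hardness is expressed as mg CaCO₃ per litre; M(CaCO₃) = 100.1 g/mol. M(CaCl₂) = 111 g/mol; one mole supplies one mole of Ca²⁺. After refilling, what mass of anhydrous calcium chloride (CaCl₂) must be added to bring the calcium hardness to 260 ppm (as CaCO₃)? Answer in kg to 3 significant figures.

3.68 kg

After draining 30% and refilling: 343 × 0.70 + 34 × 0.30 = 250.3 ppm.
Deficit to target: 260 − 250.3 = 9.7 mg/L.
As CaCO₃: 9.7 mg/L × 342,000 L = 3317 g; ÷ 100.1 = 33.14 mol Ca²⁺.
Mass: 33.14 × 111 = 3679 g.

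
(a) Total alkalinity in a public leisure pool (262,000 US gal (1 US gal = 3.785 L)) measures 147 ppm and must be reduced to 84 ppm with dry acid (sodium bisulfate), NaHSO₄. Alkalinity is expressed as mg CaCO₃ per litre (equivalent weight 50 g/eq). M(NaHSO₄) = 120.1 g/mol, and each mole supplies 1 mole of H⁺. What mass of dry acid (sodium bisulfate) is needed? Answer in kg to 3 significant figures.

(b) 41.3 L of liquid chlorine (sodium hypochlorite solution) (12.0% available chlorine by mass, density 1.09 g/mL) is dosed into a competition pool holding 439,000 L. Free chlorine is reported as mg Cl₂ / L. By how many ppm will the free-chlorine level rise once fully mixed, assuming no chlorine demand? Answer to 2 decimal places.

(a) Volume: 262,000 US gal × 3.785 L/gal = 991,670 L.
(a) Alkalinity to neutralize: (147 − 84) = 63 mg/L as CaCO₃ × 991,670 L = 62,480 g as CaCO₃.
(a) Equivalents of H⁺ required: 62,480 ÷ 50 g/eq = 1250 eq = 1250 mol NaHSO₄.
(a) Mass of NaHSO₄: 1250 × 120.1 = 150,100 g.

(b) Mass of solution: 41.3 L × 1000 mL/L × 1.09 g/mL = 45,020 g.
(b) Available chlorine delivered: 45,020 g × 0.12 = 5402 g as Cl₂.
(b) Concentration rise: 5402 g / 439,000 L = 12.31 mg/L = 12.31 ppm.

(a) 150 kg; (b) 12.31 ppm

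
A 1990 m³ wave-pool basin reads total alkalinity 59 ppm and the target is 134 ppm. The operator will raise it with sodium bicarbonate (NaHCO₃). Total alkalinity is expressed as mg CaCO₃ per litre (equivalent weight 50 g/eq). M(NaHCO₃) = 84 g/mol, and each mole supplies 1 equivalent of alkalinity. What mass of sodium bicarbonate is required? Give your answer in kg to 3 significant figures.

Volume: 1990 m³ = 1,990,000 L.
Alkalinity to add: (134 − 59) = 75 mg/L as CaCO₃ × 1,990,000 L = 149,200 g as CaCO₃.
Equivalents: 149,200 g ÷ 50 g/eq = 2985 eq.
NaHCO₃ supplies 1 eq per mole → 2985 mol.
Mass: 2985 mol × 84 g/mol = 250,700 g.

251 kg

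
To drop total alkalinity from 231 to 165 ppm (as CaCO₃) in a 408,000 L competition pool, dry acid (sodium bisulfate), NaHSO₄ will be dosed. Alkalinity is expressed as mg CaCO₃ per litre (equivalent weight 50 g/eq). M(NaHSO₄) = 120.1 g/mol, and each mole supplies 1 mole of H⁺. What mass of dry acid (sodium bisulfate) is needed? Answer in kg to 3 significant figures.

Alkalinity to neutralize: (231 − 165) = 66 mg/L as CaCO₃ × 408,000 L = 26,930 g as CaCO₃.
Equivalents of H⁺ required: 26,930 ÷ 50 g/eq = 538.6 eq = 538.6 mol NaHSO₄.
Mass of NaHSO₄: 538.6 × 120.1 = 64,680 g.

64.7 kg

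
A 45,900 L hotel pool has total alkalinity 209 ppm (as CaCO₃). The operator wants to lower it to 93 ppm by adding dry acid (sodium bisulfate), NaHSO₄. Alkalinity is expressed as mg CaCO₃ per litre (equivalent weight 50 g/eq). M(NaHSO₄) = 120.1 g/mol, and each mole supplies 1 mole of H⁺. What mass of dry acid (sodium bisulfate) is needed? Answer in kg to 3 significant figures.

12.8 kg

Alkalinity to neutralize: (209 − 93) = 116 mg/L as CaCO₃ × 45,900 L = 5324 g as CaCO₃.
Equivalents of H⁺ required: 5324 ÷ 50 g/eq = 106.5 eq = 106.5 mol NaHSO₄.
Mass of NaHSO₄: 106.5 × 120.1 = 12,790 g.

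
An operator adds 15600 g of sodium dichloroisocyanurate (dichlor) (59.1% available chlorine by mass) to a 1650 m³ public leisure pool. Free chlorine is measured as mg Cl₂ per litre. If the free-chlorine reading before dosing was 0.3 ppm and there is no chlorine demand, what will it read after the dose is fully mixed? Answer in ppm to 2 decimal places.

5.89 ppm

Volume: 1650 m³ = 1,650,000 L.
Available chlorine delivered: 15,600 g × 0.591 = 9220 g as Cl₂.
Concentration rise: 9220 g / 1,650,000 L = 5.588 mg/L = 5.59 ppm.
Final FC: 0.3 + 5.59 = 5.89 ppm.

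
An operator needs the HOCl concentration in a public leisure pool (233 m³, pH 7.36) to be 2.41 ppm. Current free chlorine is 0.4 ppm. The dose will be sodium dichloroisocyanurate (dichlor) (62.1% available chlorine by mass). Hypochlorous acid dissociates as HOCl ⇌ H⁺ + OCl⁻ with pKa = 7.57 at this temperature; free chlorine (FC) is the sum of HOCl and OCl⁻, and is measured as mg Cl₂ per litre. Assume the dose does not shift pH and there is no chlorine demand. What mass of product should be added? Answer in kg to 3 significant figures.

Volume: 233 m³ = 233,000 L.
[OCl⁻]/[HOCl] = 10^(pH − pKa) = 10^(7.36 − 7.57) = 0.6166; fraction as HOCl = 1/(1 + 0.6166) = 0.6186.
Free chlorine required for 2.41 ppm HOCl: 2.41 / 0.6186 = 3.896 ppm.
FC to add: 3.896 − 0.4 = 3.496 mg/L as Cl₂.
Cl₂ equivalent: 3.496 mg/L × 233,000 L = 814.6 g.
Product at 62.1% available Cl: 814.6 / 0.621 = 1312 g.

1.31 kg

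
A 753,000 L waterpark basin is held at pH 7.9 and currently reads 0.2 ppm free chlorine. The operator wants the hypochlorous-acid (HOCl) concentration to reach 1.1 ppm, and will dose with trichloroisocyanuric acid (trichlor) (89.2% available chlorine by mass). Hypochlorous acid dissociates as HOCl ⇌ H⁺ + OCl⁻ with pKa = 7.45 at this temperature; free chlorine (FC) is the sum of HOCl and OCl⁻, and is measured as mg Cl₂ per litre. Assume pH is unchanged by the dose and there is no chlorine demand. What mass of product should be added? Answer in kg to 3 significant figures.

3.38 kg

[OCl⁻]/[HOCl] = 10^(pH − pKa) = 10^(7.9 − 7.45) = 2.818; fraction as HOCl = 1/(1 + 2.818) = 0.2619.
Free chlorine required for 1.1 ppm HOCl: 1.1 / 0.2619 = 4.2 ppm.
FC to add: 4.2 − 0.2 = 4 mg/L as Cl₂.
Cl₂ equivalent: 4 mg/L × 753,000 L = 3012 g.
Product at 89.2% available Cl: 3012 / 0.892 = 3377 g.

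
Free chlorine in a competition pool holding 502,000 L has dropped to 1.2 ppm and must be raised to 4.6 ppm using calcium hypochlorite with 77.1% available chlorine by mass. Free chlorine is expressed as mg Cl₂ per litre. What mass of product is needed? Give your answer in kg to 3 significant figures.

Chlorine deficit: 4.6 − 1.2 = 3.4 ppm = 3.4 mg/L as Cl₂.
Cl₂ equivalent needed: 3.4 mg/L × 502,000 L = 1,707,000 mg = 1707 g.
Product at 77.1% available chlorine: 1707 / 0.771 = 2214 g.

2.21 kg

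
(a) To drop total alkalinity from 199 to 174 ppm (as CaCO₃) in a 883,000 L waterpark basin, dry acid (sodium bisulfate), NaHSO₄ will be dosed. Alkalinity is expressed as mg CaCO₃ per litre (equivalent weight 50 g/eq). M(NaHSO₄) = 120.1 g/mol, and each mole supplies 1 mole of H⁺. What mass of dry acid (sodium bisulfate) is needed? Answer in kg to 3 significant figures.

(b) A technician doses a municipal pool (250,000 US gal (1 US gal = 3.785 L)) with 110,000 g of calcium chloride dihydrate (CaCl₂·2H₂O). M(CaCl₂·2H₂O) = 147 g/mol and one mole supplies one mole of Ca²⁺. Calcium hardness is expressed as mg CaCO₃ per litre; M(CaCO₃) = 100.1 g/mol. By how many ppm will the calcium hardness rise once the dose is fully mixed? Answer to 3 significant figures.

(a) 53.0 kg; (b) 79.2 ppm

(a) Alkalinity to neutralize: (199 − 174) = 25 mg/L as CaCO₃ × 883,000 L = 22,080 g as CaCO₃.
(a) Equivalents of H⁺ required: 22,080 ÷ 50 g/eq = 441.5 eq = 441.5 mol NaHSO₄.
(a) Mass of NaHSO₄: 441.5 × 120.1 = 53,020 g.

(b) Volume: 250,000 US gal × 3.785 L/gal = 946,250 L.
(b) Moles of Ca²⁺: 110,000 g ÷ 147 g/mol = 748.3 mol.
(b) As CaCO₃: 748.3 mol × 100.1 g/mol = 74,900 g.
(b) Rise: 74,900 g / 946,250 L × 1000 = 79.16 mg/L.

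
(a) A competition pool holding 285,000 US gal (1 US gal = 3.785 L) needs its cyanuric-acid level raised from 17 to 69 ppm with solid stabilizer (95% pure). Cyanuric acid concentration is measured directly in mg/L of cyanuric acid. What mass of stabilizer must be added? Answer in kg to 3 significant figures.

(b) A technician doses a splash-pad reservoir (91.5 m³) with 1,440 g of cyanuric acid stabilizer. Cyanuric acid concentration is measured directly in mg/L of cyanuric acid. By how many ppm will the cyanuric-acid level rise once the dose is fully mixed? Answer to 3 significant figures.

(a) Volume: 285,000 US gal × 3.785 L/gal = 1,078,725 L.
(a) CYA to add: (69 − 17) = 52 mg/L × 1,078,725 L = 56,090 g cyanuric acid.
(a) At 95% purity: 56,090 / 0.95 = 59,050 g product.

(b) Volume: 91.5 m³ = 91,500 L.
(b) Rise: 1,440 g / 91,500 L × 1000 = 15.74 mg/L.

(a) 59.0 kg; (b) 15.7 ppm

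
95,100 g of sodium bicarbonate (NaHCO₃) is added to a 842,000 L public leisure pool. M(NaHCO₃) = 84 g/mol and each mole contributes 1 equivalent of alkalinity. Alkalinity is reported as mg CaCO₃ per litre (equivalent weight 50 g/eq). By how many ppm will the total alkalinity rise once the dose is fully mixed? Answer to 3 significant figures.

Moles of NaHCO₃: 95,100 g ÷ 84 g/mol = 1132 mol → 1132 eq of alkalinity.
As CaCO₃: 1132 eq × 50 g/eq = 56,610 g.
Rise: 56,610 g / 842,000 L × 1000 = 67.23 mg/L.

67.2 ppm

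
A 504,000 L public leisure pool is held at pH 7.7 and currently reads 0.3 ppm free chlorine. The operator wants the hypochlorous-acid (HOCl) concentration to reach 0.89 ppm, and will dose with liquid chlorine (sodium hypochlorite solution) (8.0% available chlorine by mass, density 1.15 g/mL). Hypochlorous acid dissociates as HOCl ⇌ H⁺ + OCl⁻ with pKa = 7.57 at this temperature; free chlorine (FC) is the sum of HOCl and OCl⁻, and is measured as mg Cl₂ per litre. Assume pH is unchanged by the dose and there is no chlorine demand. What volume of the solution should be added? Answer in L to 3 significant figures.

[OCl⁻]/[HOCl] = 10^(pH − pKa) = 10^(7.7 − 7.57) = 1.349; fraction as HOCl = 1/(1 + 1.349) = 0.4257.
Free chlorine required for 0.89 ppm HOCl: 0.89 / 0.4257 = 2.091 ppm.
FC to add: 2.091 − 0.3 = 1.791 mg/L as Cl₂.
Cl₂ equivalent: 1.791 mg/L × 504,000 L = 902.5 g.
Product at 8.0% available Cl: 902.5 / 0.08 = 11,280 g.
Volume: 11,280 g ÷ 1.15 g/mL = 9809 mL.

9.81 L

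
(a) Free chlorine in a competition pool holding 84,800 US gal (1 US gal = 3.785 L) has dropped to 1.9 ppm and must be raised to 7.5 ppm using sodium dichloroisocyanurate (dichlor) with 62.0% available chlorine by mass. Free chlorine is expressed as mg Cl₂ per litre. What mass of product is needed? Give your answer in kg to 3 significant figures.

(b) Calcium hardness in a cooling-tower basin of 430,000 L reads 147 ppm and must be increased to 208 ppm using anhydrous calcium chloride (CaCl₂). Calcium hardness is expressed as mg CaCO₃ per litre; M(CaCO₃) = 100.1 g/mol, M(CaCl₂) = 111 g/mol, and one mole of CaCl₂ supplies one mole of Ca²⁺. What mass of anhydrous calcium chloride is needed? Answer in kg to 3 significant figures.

(a) 2.90 kg; (b) 29.1 kg

(a) Volume: 84,800 US gal × 3.785 L/gal = 320,968 L.
(a) Chlorine deficit: 7.5 − 1.9 = 5.6 ppm = 5.6 mg/L as Cl₂.
(a) Cl₂ equivalent needed: 5.6 mg/L × 320,968 L = 1,797,000 mg = 1797 g.
(a) Product at 62.0% available chlorine: 1797 / 0.62 = 2899 g.

(b) Hardness to add: (208 − 147) = 61 mg/L as CaCO₃ × 430,000 L = 26,230 g as CaCO₃.
(b) Moles of Ca²⁺ (1 mol Ca²⁺ ≡ 1 mol CaCO₃): 26,230 / 100.1 g/mol = 262 mol.
(b) Mass of CaCl₂: 262 × 111 = 29,090 g.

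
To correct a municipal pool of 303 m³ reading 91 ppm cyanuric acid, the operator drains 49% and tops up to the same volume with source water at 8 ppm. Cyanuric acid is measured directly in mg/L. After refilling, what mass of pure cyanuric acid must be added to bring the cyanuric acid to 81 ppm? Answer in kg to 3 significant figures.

9.29 kg

Volume: 303 m³ = 303,000 L.
After draining 49% and refilling: 91 × 0.51 + 8 × 0.49 = 50.33 ppm.
Deficit to target: 81 − 50.33 = 30.67 mg/L.
Mass: 30.67 mg/L × 303,000 L = 9293 g cyanuric acid.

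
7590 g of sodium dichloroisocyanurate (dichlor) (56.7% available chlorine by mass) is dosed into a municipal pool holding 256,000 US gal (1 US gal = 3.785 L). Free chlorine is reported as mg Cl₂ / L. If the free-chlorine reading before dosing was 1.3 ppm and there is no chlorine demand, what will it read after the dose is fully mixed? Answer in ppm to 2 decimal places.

Volume: 256,000 US gal × 3.785 L/gal = 968,960 L.
Available chlorine delivered: 7590 g × 0.567 = 4304 g as Cl₂.
Concentration rise: 4304 g / 968,960 L = 4.441 mg/L = 4.44 ppm.
Final FC: 1.3 + 4.44 = 5.74 ppm.

5.74 ppm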